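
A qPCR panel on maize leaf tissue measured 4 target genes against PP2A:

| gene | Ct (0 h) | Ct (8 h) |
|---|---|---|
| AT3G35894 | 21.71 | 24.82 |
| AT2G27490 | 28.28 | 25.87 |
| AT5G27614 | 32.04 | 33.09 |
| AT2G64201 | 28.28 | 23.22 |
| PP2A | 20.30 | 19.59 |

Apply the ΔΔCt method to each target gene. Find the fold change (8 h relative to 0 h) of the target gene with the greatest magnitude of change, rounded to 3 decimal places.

AT3G35894: ΔΔCt = (24.82−19.59) − (21.71−20.30) = 5.23 − 1.41 = 3.82; fold change = 2^-3.82 = 0.071
AT2G27490: ΔΔCt = (25.87−19.59) − (28.28−20.30) = 6.28 − 7.98 = -1.70; fold change = 2^1.70 = 3.249
AT5G27614: ΔΔCt = (33.09−19.59) − (32.04−20.30) = 13.50 − 11.74 = 1.76; fold change = 2^-1.76 = 0.295
AT2G64201: ΔΔCt = (23.22−19.59) − (28.28−20.30) = 3.63 − 7.98 = -4.35; fold change = 2^4.35 = 20.393
AT2G64201 has the largest |ΔΔCt| = 4.35.

20.393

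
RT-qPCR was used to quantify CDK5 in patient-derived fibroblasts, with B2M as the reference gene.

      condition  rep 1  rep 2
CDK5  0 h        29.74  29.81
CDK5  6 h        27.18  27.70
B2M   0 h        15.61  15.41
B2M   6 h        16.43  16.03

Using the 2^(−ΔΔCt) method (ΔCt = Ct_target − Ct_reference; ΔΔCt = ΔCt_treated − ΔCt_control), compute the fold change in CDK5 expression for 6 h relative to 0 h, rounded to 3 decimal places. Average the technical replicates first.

8.311

Mean Ct: CDK5 0 h 29.775; CDK5 6 h 27.440; B2M 0 h 15.510; B2M 6 h 16.230
ΔCt(0 h) = 29.775 − 15.510 = 14.265
ΔCt(6 h) = 27.440 − 16.230 = 11.210
ΔΔCt = 11.210 − 14.265 = -3.055
Fold change = 2^(−(-3.055)) = 2^3.055 = 8.3109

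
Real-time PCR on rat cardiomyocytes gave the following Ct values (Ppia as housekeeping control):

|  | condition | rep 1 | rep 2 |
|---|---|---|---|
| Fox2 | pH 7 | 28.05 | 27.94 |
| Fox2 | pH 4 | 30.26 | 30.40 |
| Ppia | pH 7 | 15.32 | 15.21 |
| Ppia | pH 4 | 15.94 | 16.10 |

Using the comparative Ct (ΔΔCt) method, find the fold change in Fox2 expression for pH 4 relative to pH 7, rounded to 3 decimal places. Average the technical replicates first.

Mean Ct: Fox2 pH 7 27.995; Fox2 pH 4 30.330; Ppia pH 7 15.265; Ppia pH 4 16.020
ΔCt(pH 7) = 27.995 − 15.265 = 12.730
ΔCt(pH 4) = 30.330 − 16.020 = 14.310
ΔΔCt = 14.310 − 12.730 = 1.580
Fold change = 2^(−1.580) = 0.3345

0.334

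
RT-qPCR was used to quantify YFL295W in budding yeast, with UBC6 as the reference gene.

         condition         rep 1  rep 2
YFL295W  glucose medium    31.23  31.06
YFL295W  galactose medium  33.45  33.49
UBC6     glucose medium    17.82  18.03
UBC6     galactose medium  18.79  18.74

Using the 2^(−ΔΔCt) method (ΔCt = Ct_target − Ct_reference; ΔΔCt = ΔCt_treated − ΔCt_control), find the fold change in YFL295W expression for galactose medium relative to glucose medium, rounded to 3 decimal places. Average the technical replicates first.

Mean Ct: YFL295W glucose medium 31.145; YFL295W galactose medium 33.470; UBC6 glucose medium 17.925; UBC6 galactose medium 18.765
ΔCt(glucose medium) = 31.145 − 17.925 = 13.220
ΔCt(galactose medium) = 33.470 − 18.765 = 14.705
ΔΔCt = 14.705 − 13.220 = 1.485
Fold change = 2^(−1.485) = 0.3572

0.357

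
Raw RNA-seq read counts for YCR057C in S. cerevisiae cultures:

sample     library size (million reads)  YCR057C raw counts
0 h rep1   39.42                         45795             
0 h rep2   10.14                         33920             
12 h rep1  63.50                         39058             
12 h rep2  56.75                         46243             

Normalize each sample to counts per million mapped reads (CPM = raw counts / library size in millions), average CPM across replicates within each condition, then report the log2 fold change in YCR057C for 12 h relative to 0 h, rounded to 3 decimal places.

CPM(0 h rep1) = 45795 / 39.42 = 1161.7199
CPM(0 h rep2) = 33920 / 10.14 = 3345.1677
CPM(12 h rep1) = 39058 / 63.50 = 615.0866
CPM(12 h rep2) = 46243 / 56.75 = 814.8546
mean CPM(0 h) = 2253.4438; mean CPM(12 h) = 714.9706
Fold change = 714.9706 / 2253.4438 = 0.31728
log2(0.31728) = -1.6562

-1.656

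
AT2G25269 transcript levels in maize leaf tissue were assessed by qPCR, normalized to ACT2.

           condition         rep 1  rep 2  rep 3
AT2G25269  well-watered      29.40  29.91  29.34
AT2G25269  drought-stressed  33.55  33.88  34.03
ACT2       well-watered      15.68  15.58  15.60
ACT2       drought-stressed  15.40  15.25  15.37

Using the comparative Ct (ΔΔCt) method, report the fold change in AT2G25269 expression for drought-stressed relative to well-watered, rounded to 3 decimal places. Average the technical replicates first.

Mean Ct: AT2G25269 well-watered 29.550; AT2G25269 drought-stressed 33.820; ACT2 well-watered 15.620; ACT2 drought-stressed 15.340
ΔCt(well-watered) = 29.550 − 15.620 = 13.930
ΔCt(drought-stressed) = 33.820 − 15.340 = 18.480
ΔΔCt = 18.480 − 13.930 = 4.550
Fold change = 2^(−4.550) = 0.0427

0.043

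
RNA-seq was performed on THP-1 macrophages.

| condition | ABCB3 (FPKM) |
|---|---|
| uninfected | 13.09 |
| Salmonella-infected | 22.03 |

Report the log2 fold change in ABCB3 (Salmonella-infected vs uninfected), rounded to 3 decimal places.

Fold change = 22.03 / 13.09 = 1.6830
log2(1.6830) = 0.7510

0.751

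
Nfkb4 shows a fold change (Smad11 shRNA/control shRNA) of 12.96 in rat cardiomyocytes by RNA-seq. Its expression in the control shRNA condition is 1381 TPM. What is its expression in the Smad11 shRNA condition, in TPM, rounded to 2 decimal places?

Smad11 shRNA expression = 1381 × 12.96 = 17897.76

17897.76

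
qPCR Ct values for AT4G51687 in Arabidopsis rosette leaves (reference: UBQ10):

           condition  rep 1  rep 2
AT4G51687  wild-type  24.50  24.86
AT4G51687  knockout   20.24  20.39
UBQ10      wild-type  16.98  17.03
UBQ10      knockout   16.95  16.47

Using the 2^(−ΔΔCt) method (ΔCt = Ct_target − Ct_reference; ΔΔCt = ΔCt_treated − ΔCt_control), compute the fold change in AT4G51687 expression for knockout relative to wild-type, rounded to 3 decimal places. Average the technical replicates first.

16.795

Mean Ct: AT4G51687 wild-type 24.680; AT4G51687 knockout 20.315; UBQ10 wild-type 17.005; UBQ10 knockout 16.710
ΔCt(wild-type) = 24.680 − 17.005 = 7.675
ΔCt(knockout) = 20.315 − 16.710 = 3.605
ΔΔCt = 3.605 − 7.675 = -4.070
Fold change = 2^(−(-4.070)) = 2^4.070 = 16.7955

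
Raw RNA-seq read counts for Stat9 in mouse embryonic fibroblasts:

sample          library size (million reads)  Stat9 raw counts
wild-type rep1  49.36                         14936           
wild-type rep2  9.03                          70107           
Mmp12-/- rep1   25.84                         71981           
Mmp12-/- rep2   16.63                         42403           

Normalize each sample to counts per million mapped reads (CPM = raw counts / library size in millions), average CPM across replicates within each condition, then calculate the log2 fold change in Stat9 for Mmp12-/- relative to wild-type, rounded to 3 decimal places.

-0.596

CPM(wild-type rep1) = 14936 / 49.36 = 302.5932
CPM(wild-type rep2) = 70107 / 9.03 = 7763.7874
CPM(Mmp12-/- rep1) = 71981 / 25.84 = 2785.6424
CPM(Mmp12-/- rep2) = 42403 / 16.63 = 2549.7895
mean CPM(wild-type) = 4033.1903; mean CPM(Mmp12-/-) = 2667.7160
Fold change = 2667.7160 / 4033.1903 = 0.66144
log2(0.66144) = -0.5963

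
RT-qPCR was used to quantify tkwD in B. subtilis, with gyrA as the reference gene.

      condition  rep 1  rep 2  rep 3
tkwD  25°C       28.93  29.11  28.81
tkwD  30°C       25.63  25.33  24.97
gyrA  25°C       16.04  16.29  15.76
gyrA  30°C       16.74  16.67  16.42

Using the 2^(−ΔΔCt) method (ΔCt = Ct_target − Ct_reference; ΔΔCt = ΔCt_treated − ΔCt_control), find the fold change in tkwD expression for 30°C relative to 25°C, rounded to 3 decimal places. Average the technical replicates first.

Mean Ct: tkwD 25°C 28.950; tkwD 30°C 25.310; gyrA 25°C 16.030; gyrA 30°C 16.610
ΔCt(25°C) = 28.950 − 16.030 = 12.920
ΔCt(30°C) = 25.310 − 16.610 = 8.700
ΔΔCt = 8.700 − 12.920 = -4.220
Fold change = 2^(−(-4.220)) = 2^4.220 = 18.6357

18.636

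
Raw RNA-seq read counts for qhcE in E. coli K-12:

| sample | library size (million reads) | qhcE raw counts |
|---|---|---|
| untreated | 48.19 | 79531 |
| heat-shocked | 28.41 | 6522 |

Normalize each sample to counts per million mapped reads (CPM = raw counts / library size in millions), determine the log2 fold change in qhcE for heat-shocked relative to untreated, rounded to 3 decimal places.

CPM(untreated) = 79531 / 48.19 = 1650.3631
CPM(heat-shocked) = 6522 / 28.41 = 229.5671
Fold change = 229.5671 / 1650.3631 = 0.13910
log2(0.13910) = -2.8458

-2.846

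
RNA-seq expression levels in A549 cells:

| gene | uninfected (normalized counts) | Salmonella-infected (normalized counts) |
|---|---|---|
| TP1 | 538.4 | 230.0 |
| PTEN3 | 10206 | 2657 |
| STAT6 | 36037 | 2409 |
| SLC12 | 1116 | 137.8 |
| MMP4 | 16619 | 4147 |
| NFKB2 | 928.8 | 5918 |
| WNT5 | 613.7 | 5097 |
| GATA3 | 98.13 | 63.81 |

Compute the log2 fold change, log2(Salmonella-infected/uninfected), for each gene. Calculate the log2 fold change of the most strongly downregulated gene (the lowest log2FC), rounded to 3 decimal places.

-3.903

log2(230.0/538.4) = -1.227  (TP1)
log2(2657/10206) = -1.942  (PTEN3)
log2(2409/36037) = -3.903  (STAT6)
log2(137.8/1116) = -3.018  (SLC12)
log2(4147/16619) = -2.003  (MMP4)
log2(5918/928.8) = 2.672  (NFKB2)
log2(5097/613.7) = 3.054  (WNT5)
log2(63.81/98.13) = -0.621  (GATA3)
STAT6 is most strongly downregulated.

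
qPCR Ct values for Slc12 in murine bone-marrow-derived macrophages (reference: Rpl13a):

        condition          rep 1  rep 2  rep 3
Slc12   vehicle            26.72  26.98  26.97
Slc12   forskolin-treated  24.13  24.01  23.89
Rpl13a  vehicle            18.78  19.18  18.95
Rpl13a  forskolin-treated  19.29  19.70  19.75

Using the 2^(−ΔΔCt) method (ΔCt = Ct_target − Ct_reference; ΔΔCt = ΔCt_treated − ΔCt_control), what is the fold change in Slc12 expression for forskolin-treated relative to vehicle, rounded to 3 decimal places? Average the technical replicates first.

11.236

Mean Ct: Slc12 vehicle 26.890; Slc12 forskolin-treated 24.010; Rpl13a vehicle 18.970; Rpl13a forskolin-treated 19.580
ΔCt(vehicle) = 26.890 − 18.970 = 7.920
ΔCt(forskolin-treated) = 24.010 − 19.580 = 4.430
ΔΔCt = 4.430 − 7.920 = -3.490
Fold change = 2^(−(-3.490)) = 2^3.490 = 11.2356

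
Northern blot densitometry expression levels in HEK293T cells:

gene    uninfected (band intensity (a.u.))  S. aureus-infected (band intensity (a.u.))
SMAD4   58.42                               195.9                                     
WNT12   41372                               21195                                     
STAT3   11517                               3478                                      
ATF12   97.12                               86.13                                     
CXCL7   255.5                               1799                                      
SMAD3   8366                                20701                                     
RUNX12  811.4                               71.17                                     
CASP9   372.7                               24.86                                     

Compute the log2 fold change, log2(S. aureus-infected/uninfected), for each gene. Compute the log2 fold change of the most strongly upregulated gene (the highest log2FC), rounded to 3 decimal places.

log2(195.9/58.42) = 1.746  (SMAD4)
log2(21195/41372) = -0.965  (WNT12)
log2(3478/11517) = -1.727  (STAT3)
log2(86.13/97.12) = -0.173  (ATF12)
log2(1799/255.5) = 2.816  (CXCL7)
log2(20701/8366) = 1.307  (SMAD3)
log2(71.17/811.4) = -3.511  (RUNX12)
log2(24.86/372.7) = -3.906  (CASP9)
CXCL7 is most strongly upregulated.

2.816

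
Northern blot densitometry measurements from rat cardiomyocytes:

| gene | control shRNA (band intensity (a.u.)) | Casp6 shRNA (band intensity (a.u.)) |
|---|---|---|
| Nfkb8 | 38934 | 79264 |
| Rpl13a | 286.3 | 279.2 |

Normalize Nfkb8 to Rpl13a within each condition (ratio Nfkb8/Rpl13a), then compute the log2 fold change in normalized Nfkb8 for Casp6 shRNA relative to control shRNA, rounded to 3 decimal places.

Nfkb8/Rpl13a (control shRNA) = 38934 / 286.3 = 135.99
Nfkb8/Rpl13a (Casp6 shRNA) = 79264 / 279.2 = 283.9
Fold change = 283.9 / 135.99 = 2.0876
log2(2.0876) = 1.0619

1.062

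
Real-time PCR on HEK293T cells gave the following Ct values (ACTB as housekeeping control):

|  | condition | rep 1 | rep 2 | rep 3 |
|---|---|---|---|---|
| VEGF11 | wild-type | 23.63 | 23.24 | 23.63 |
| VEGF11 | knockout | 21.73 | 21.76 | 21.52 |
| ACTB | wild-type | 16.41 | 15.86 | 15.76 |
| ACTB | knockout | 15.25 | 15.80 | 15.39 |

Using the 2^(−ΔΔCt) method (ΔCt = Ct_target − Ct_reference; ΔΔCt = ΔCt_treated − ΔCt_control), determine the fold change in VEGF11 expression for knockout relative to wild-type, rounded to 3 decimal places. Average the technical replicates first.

Mean Ct: VEGF11 wild-type 23.500; VEGF11 knockout 21.670; ACTB wild-type 16.010; ACTB knockout 15.480
ΔCt(wild-type) = 23.500 − 16.010 = 7.490
ΔCt(knockout) = 21.670 − 15.480 = 6.190
ΔΔCt = 6.190 − 7.490 = -1.300
Fold change = 2^(−(-1.300)) = 2^1.300 = 2.4623

2.462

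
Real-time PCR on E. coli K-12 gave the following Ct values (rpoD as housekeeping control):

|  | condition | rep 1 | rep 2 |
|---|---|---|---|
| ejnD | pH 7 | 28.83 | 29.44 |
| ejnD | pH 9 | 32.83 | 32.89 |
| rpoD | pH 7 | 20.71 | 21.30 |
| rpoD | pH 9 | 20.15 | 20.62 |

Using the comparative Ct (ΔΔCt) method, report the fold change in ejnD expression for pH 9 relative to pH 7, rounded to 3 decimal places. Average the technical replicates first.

0.049

Mean Ct: ejnD pH 7 29.135; ejnD pH 9 32.860; rpoD pH 7 21.005; rpoD pH 9 20.385
ΔCt(pH 7) = 29.135 − 21.005 = 8.130
ΔCt(pH 9) = 32.860 − 20.385 = 12.475
ΔΔCt = 12.475 − 8.130 = 4.345
Fold change = 2^(−4.345) = 0.0492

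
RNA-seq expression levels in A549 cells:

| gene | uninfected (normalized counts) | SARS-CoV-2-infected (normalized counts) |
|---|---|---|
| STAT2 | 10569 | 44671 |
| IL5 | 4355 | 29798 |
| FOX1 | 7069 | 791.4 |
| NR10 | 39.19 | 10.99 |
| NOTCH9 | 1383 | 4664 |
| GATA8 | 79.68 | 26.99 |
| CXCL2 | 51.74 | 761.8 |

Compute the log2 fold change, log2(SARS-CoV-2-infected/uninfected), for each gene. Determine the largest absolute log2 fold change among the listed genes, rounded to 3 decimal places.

3.880

log2(44671/10569) = 2.079  (STAT2)
log2(29798/4355) = 2.774  (IL5)
log2(791.4/7069) = -3.159  (FOX1)
log2(10.99/39.19) = -1.834  (NR10)
log2(4664/1383) = 1.754  (NOTCH9)
log2(26.99/79.68) = -1.562  (GATA8)
log2(761.8/51.74) = 3.880  (CXCL2)
The largest magnitude belongs to CXCL2.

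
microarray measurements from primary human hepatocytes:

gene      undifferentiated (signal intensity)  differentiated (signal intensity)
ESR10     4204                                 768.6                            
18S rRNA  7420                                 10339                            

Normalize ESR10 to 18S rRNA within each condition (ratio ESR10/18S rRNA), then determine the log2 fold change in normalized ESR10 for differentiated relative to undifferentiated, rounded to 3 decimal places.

-2.930

ESR10/18S rRNA (undifferentiated) = 4204 / 7420 = 0.56658
ESR10/18S rRNA (differentiated) = 768.6 / 10339 = 0.07434
Fold change = 0.07434 / 0.56658 = 0.1312
log2(0.1312) = -2.9301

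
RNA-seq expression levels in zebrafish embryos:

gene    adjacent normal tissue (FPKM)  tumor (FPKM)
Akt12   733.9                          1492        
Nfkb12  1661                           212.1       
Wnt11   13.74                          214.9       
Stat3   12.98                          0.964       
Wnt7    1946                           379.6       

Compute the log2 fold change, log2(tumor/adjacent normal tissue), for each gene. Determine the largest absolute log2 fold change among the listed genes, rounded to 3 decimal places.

log2(1492/733.9) = 1.024  (Akt12)
log2(212.1/1661) = -2.969  (Nfkb12)
log2(214.9/13.74) = 3.967  (Wnt11)
log2(0.964/12.98) = -3.751  (Stat3)
log2(379.6/1946) = -2.358  (Wnt7)
The largest magnitude belongs to Wnt11.

3.967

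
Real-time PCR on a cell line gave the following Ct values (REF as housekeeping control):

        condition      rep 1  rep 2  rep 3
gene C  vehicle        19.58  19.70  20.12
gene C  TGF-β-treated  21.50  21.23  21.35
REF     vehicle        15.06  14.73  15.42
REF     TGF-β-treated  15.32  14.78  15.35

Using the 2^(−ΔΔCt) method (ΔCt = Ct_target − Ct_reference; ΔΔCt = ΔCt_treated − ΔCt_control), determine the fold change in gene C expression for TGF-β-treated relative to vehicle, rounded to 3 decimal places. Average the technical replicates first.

0.358

Mean Ct: gene C vehicle 19.800; gene C TGF-β-treated 21.360; REF vehicle 15.070; REF TGF-β-treated 15.150
ΔCt(vehicle) = 19.800 − 15.070 = 4.730
ΔCt(TGF-β-treated) = 21.360 − 15.150 = 6.210
ΔΔCt = 6.210 − 4.730 = 1.480
Fold change = 2^(−1.480) = 0.3585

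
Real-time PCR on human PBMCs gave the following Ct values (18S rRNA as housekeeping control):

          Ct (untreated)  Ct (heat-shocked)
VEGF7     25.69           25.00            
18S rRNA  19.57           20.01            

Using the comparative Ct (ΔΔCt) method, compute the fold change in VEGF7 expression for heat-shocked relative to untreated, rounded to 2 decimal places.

ΔCt(untreated) = 25.690 − 19.570 = 6.120
ΔCt(heat-shocked) = 25.000 − 20.010 = 4.990
ΔΔCt = 4.990 − 6.120 = -1.130
Fold change = 2^(−(-1.130)) = 2^1.130 = 2.189

2.19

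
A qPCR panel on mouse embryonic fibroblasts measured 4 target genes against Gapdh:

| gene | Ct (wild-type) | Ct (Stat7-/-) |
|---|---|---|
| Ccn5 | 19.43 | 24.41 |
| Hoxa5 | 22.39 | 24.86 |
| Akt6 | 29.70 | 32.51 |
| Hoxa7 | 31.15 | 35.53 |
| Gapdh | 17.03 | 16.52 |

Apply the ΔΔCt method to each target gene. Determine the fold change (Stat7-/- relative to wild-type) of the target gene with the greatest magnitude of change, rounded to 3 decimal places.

Ccn5: ΔΔCt = (24.41−16.52) − (19.43−17.03) = 7.89 − 2.40 = 5.49; fold change = 2^-5.49 = 0.022
Hoxa5: ΔΔCt = (24.86−16.52) − (22.39−17.03) = 8.34 − 5.36 = 2.98; fold change = 2^-2.98 = 0.127
Akt6: ΔΔCt = (32.51−16.52) − (29.70−17.03) = 15.99 − 12.67 = 3.32; fold change = 2^-3.32 = 0.100
Hoxa7: ΔΔCt = (35.53−16.52) − (31.15−17.03) = 19.01 − 14.12 = 4.89; fold change = 2^-4.89 = 0.034
Ccn5 has the largest |ΔΔCt| = 5.49.

0.022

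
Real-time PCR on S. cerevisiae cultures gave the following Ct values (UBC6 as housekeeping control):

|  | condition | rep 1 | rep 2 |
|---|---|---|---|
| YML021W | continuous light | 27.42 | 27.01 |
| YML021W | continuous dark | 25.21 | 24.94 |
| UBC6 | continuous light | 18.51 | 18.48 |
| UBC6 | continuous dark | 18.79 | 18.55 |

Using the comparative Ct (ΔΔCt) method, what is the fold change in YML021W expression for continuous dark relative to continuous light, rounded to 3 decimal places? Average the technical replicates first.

4.976

Mean Ct: YML021W continuous light 27.215; YML021W continuous dark 25.075; UBC6 continuous light 18.495; UBC6 continuous dark 18.670
ΔCt(continuous light) = 27.215 − 18.495 = 8.720
ΔCt(continuous dark) = 25.075 − 18.670 = 6.405
ΔΔCt = 6.405 − 8.720 = -2.315
Fold change = 2^(−(-2.315)) = 2^2.315 = 4.9760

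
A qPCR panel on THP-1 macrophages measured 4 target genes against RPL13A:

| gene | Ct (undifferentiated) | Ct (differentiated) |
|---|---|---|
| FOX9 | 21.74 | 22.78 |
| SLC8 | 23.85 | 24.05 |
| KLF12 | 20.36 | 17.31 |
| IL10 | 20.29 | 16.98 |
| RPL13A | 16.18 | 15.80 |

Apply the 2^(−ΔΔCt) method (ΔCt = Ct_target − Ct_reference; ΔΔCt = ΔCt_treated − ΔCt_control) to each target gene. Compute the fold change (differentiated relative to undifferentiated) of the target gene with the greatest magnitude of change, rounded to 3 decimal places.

7.621

FOX9: ΔΔCt = (22.78−15.80) − (21.74−16.18) = 6.98 − 5.56 = 1.42; fold change = 2^-1.42 = 0.374
SLC8: ΔΔCt = (24.05−15.80) − (23.85−16.18) = 8.25 − 7.67 = 0.58; fold change = 2^-0.58 = 0.669
KLF12: ΔΔCt = (17.31−15.80) − (20.36−16.18) = 1.51 − 4.18 = -2.67; fold change = 2^2.67 = 6.364
IL10: ΔΔCt = (16.98−15.80) − (20.29−16.18) = 1.18 − 4.11 = -2.93; fold change = 2^2.93 = 7.621
IL10 has the largest |ΔΔCt| = 2.93.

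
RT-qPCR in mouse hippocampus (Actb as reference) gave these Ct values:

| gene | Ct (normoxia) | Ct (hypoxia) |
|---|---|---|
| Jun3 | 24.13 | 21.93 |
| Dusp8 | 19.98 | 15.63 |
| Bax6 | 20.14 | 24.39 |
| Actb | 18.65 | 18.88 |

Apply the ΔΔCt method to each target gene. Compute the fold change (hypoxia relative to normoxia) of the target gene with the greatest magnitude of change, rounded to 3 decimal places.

23.918

Jun3: ΔΔCt = (21.93−18.88) − (24.13−18.65) = 3.05 − 5.48 = -2.43; fold change = 2^2.43 = 5.389
Dusp8: ΔΔCt = (15.63−18.88) − (19.98−18.65) = -3.25 − 1.33 = -4.58; fold change = 2^4.58 = 23.918
Bax6: ΔΔCt = (24.39−18.88) − (20.14−18.65) = 5.51 − 1.49 = 4.02; fold change = 2^-4.02 = 0.062
Dusp8 has the largest |ΔΔCt| = 4.58.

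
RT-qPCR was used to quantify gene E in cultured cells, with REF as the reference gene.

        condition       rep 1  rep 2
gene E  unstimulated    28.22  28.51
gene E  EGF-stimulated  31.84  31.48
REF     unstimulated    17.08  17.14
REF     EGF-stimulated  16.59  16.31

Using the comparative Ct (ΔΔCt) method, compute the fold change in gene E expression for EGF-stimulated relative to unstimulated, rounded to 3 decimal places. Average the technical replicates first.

Mean Ct: gene E unstimulated 28.365; gene E EGF-stimulated 31.660; REF unstimulated 17.110; REF EGF-stimulated 16.450
ΔCt(unstimulated) = 28.365 − 17.110 = 11.255
ΔCt(EGF-stimulated) = 31.660 − 16.450 = 15.210
ΔΔCt = 15.210 − 11.255 = 3.955
Fold change = 2^(−3.955) = 0.0645

0.064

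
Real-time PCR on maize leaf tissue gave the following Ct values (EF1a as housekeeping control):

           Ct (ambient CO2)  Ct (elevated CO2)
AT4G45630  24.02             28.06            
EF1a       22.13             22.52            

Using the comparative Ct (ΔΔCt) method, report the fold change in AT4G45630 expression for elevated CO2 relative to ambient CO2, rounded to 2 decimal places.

0.08

ΔCt(ambient CO2) = 24.020 − 22.130 = 1.890
ΔCt(elevated CO2) = 28.060 − 22.520 = 5.540
ΔΔCt = 5.540 − 1.890 = 3.650
Fold change = 2^(−3.650) = 0.080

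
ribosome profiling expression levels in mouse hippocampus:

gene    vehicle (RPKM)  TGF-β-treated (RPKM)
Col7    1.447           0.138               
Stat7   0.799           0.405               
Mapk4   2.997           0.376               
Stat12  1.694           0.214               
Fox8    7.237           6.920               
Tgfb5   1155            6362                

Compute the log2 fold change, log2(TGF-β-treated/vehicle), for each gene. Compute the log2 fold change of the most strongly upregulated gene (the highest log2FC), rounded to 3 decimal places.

log2(0.138/1.447) = -3.390  (Col7)
log2(0.405/0.799) = -0.980  (Stat7)
log2(0.376/2.997) = -2.995  (Mapk4)
log2(0.214/1.694) = -2.985  (Stat12)
log2(6.920/7.237) = -0.065  (Fox8)
log2(6362/1155) = 2.462  (Tgfb5)
Tgfb5 is most strongly upregulated.

2.462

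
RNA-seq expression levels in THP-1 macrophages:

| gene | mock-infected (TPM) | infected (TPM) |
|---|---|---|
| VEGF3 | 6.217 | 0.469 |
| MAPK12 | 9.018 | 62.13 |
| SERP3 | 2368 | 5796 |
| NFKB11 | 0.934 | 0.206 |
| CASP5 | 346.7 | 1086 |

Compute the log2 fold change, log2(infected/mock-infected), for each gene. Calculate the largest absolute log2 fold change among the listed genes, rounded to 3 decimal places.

3.729

log2(0.469/6.217) = -3.729  (VEGF3)
log2(62.13/9.018) = 2.784  (MAPK12)
log2(5796/2368) = 1.291  (SERP3)
log2(0.206/0.934) = -2.181  (NFKB11)
log2(1086/346.7) = 1.647  (CASP5)
The largest magnitude belongs to VEGF3.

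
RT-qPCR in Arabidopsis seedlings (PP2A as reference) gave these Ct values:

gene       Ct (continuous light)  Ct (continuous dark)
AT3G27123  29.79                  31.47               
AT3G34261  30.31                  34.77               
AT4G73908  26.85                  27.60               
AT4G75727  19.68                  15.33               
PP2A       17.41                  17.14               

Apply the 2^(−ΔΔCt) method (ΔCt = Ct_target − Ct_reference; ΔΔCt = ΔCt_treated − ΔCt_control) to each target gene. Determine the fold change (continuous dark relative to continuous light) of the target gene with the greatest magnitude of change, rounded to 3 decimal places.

AT3G27123: ΔΔCt = (31.47−17.14) − (29.79−17.41) = 14.33 − 12.38 = 1.95; fold change = 2^-1.95 = 0.259
AT3G34261: ΔΔCt = (34.77−17.14) − (30.31−17.41) = 17.63 − 12.90 = 4.73; fold change = 2^-4.73 = 0.038
AT4G73908: ΔΔCt = (27.60−17.14) − (26.85−17.41) = 10.46 − 9.44 = 1.02; fold change = 2^-1.02 = 0.493
AT4G75727: ΔΔCt = (15.33−17.14) − (19.68−17.41) = -1.81 − 2.27 = -4.08; fold change = 2^4.08 = 16.912
AT3G34261 has the largest |ΔΔCt| = 4.73.

0.038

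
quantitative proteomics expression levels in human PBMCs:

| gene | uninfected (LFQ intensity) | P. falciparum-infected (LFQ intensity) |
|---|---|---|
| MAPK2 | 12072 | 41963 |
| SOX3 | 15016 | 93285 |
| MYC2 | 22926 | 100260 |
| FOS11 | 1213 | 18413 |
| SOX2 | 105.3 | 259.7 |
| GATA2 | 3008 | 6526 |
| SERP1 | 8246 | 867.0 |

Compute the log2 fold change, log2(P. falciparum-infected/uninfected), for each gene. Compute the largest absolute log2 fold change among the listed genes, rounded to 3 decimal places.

3.924

log2(41963/12072) = 1.797  (MAPK2)
log2(93285/15016) = 2.635  (SOX3)
log2(100260/22926) = 2.129  (MYC2)
log2(18413/1213) = 3.924  (FOS11)
log2(259.7/105.3) = 1.302  (SOX2)
log2(6526/3008) = 1.117  (GATA2)
log2(867.0/8246) = -3.250  (SERP1)
The largest magnitude belongs to FOS11.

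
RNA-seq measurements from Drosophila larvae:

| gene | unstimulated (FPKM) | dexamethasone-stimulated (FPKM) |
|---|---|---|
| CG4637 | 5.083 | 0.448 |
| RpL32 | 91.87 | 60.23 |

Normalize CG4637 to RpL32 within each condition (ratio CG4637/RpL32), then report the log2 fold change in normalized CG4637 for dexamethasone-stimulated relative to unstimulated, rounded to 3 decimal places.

-2.895

CG4637/RpL32 (unstimulated) = 5.083 / 91.87 = 0.055328
CG4637/RpL32 (dexamethasone-stimulated) = 0.448 / 60.23 = 0.0074382
Fold change = 0.0074382 / 0.055328 = 0.1344
log2(0.1344) = -2.8950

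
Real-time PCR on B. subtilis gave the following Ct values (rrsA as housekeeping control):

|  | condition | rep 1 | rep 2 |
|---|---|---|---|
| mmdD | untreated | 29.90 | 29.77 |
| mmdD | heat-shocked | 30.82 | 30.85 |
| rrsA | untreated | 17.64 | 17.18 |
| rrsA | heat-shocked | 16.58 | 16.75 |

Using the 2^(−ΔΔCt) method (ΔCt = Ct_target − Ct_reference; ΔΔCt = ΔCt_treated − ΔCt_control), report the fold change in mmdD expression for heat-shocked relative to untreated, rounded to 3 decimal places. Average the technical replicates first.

Mean Ct: mmdD untreated 29.835; mmdD heat-shocked 30.835; rrsA untreated 17.410; rrsA heat-shocked 16.665
ΔCt(untreated) = 29.835 − 17.410 = 12.425
ΔCt(heat-shocked) = 30.835 − 16.665 = 14.170
ΔΔCt = 14.170 − 12.425 = 1.745
Fold change = 2^(−1.745) = 0.2983

0.298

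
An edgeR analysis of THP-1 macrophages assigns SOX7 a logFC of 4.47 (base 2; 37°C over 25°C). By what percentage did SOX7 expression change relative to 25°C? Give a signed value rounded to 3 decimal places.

Fold change = 2^(4.47) = 22.1618
Percent change = (FC − 1) × 100% = (22.1618 − 1) × 100 = 2116.175%

2116.175%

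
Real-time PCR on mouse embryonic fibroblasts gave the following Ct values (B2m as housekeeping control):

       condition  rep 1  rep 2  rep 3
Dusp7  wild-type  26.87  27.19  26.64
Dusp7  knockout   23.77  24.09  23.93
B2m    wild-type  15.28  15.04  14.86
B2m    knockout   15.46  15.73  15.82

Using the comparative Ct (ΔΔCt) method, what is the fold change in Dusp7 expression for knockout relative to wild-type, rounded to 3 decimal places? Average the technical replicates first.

Mean Ct: Dusp7 wild-type 26.900; Dusp7 knockout 23.930; B2m wild-type 15.060; B2m knockout 15.670
ΔCt(wild-type) = 26.900 − 15.060 = 11.840
ΔCt(knockout) = 23.930 − 15.670 = 8.260
ΔΔCt = 8.260 − 11.840 = -3.580
Fold change = 2^(−(-3.580)) = 2^3.580 = 11.9588

11.959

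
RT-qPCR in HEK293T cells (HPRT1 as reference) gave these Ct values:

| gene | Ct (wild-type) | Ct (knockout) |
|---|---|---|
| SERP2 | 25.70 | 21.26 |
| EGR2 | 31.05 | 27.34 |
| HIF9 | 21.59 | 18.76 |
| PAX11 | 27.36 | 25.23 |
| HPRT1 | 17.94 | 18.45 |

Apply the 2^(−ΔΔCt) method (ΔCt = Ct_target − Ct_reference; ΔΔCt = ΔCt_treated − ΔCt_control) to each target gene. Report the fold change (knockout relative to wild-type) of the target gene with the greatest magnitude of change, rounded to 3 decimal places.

30.910

SERP2: ΔΔCt = (21.26−18.45) − (25.70−17.94) = 2.81 − 7.76 = -4.95; fold change = 2^4.95 = 30.910
EGR2: ΔΔCt = (27.34−18.45) − (31.05−17.94) = 8.89 − 13.11 = -4.22; fold change = 2^4.22 = 18.636
HIF9: ΔΔCt = (18.76−18.45) − (21.59−17.94) = 0.31 − 3.65 = -3.34; fold change = 2^3.34 = 10.126
PAX11: ΔΔCt = (25.23−18.45) − (27.36−17.94) = 6.78 − 9.42 = -2.64; fold change = 2^2.64 = 6.233
SERP2 has the largest |ΔΔCt| = 4.95.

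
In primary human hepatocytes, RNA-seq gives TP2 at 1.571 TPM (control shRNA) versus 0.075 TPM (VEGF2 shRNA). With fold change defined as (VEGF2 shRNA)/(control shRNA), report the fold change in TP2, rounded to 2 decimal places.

Fold change = 0.075 / 1.571 = 0.048
TP2 is downregulated.

0.05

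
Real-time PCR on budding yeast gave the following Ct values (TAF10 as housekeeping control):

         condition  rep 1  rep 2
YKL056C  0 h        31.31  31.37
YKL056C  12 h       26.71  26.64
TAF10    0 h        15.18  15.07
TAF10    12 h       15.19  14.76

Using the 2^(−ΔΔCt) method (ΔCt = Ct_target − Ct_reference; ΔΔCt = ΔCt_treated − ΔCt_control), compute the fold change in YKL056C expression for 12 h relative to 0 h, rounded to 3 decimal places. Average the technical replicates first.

Mean Ct: YKL056C 0 h 31.340; YKL056C 12 h 26.675; TAF10 0 h 15.125; TAF10 12 h 14.975
ΔCt(0 h) = 31.340 − 15.125 = 16.215
ΔCt(12 h) = 26.675 − 14.975 = 11.700
ΔΔCt = 11.700 − 16.215 = -4.515
Fold change = 2^(−(-4.515)) = 2^4.515 = 22.8639

22.864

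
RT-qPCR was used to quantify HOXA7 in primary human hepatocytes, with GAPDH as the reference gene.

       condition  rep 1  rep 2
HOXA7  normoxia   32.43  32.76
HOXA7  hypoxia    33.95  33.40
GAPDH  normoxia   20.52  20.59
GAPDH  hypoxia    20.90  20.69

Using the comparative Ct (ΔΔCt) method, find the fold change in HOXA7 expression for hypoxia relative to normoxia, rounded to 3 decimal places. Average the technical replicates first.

0.559

Mean Ct: HOXA7 normoxia 32.595; HOXA7 hypoxia 33.675; GAPDH normoxia 20.555; GAPDH hypoxia 20.795
ΔCt(normoxia) = 32.595 − 20.555 = 12.040
ΔCt(hypoxia) = 33.675 − 20.795 = 12.880
ΔΔCt = 12.880 − 12.040 = 0.840
Fold change = 2^(−0.840) = 0.5586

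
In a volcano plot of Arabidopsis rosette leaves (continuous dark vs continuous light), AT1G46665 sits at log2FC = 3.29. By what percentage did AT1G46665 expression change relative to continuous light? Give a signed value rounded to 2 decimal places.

878.11%

Fold change = 2^(3.29) = 9.7811
Percent change = (FC − 1) × 100% = (9.7811 − 1) × 100 = 878.11%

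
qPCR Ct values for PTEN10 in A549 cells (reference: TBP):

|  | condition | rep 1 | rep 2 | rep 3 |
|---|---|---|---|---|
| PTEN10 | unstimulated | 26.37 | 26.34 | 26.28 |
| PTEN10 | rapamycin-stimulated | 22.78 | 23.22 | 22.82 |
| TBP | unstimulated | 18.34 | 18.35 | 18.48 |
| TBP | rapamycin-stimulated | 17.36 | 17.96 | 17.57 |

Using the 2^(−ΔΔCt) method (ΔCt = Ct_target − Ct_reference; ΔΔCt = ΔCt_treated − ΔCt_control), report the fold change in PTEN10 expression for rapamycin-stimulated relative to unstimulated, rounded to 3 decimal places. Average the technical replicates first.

6.190

Mean Ct: PTEN10 unstimulated 26.330; PTEN10 rapamycin-stimulated 22.940; TBP unstimulated 18.390; TBP rapamycin-stimulated 17.630
ΔCt(unstimulated) = 26.330 − 18.390 = 7.940
ΔCt(rapamycin-stimulated) = 22.940 − 17.630 = 5.310
ΔΔCt = 5.310 − 7.940 = -2.630
Fold change = 2^(−(-2.630)) = 2^2.630 = 6.1903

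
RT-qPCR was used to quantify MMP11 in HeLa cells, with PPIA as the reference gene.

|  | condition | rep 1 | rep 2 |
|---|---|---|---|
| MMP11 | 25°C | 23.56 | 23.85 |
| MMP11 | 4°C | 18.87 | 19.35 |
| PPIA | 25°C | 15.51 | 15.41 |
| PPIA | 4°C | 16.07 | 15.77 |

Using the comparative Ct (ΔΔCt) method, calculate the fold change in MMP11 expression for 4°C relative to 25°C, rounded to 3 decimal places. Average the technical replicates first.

33.243

Mean Ct: MMP11 25°C 23.705; MMP11 4°C 19.110; PPIA 25°C 15.460; PPIA 4°C 15.920
ΔCt(25°C) = 23.705 − 15.460 = 8.245
ΔCt(4°C) = 19.110 − 15.920 = 3.190
ΔΔCt = 3.190 − 8.245 = -5.055
Fold change = 2^(−(-5.055)) = 2^5.055 = 33.2435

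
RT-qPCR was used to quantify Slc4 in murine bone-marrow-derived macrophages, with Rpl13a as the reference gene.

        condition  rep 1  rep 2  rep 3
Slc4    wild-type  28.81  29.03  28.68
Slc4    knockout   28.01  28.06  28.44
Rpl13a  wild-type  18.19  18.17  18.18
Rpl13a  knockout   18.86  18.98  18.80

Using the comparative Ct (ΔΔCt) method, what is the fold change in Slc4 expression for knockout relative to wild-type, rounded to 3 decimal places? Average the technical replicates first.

Mean Ct: Slc4 wild-type 28.840; Slc4 knockout 28.170; Rpl13a wild-type 18.180; Rpl13a knockout 18.880
ΔCt(wild-type) = 28.840 − 18.180 = 10.660
ΔCt(knockout) = 28.170 − 18.880 = 9.290
ΔΔCt = 9.290 − 10.660 = -1.370
Fold change = 2^(−(-1.370)) = 2^1.370 = 2.5847

2.585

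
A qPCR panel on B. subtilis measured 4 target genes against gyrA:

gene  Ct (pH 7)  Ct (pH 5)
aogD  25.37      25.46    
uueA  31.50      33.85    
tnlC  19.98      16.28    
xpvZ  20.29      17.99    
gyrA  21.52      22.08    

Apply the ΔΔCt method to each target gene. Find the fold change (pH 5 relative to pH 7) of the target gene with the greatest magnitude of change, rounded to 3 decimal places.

19.160

aogD: ΔΔCt = (25.46−22.08) − (25.37−21.52) = 3.38 − 3.85 = -0.47; fold change = 2^0.47 = 1.385
uueA: ΔΔCt = (33.85−22.08) − (31.50−21.52) = 11.77 − 9.98 = 1.79; fold change = 2^-1.79 = 0.289
tnlC: ΔΔCt = (16.28−22.08) − (19.98−21.52) = -5.80 − (-1.54) = -4.26; fold change = 2^4.26 = 19.160
xpvZ: ΔΔCt = (17.99−22.08) − (20.29−21.52) = -4.09 − (-1.23) = -2.86; fold change = 2^2.86 = 7.260
tnlC has the largest |ΔΔCt| = 4.26.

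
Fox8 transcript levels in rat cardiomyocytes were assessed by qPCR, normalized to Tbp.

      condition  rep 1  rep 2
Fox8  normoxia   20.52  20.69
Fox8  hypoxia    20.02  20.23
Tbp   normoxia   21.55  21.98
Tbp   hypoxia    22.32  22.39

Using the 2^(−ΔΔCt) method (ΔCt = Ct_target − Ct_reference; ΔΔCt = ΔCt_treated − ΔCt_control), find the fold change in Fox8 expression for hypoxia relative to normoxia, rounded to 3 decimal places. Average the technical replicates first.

2.099

Mean Ct: Fox8 normoxia 20.605; Fox8 hypoxia 20.125; Tbp normoxia 21.765; Tbp hypoxia 22.355
ΔCt(normoxia) = 20.605 − 21.765 = -1.160
ΔCt(hypoxia) = 20.125 − 22.355 = -2.230
ΔΔCt = -2.230 − (-1.160) = -1.070
Fold change = 2^(−(-1.070)) = 2^1.070 = 2.0994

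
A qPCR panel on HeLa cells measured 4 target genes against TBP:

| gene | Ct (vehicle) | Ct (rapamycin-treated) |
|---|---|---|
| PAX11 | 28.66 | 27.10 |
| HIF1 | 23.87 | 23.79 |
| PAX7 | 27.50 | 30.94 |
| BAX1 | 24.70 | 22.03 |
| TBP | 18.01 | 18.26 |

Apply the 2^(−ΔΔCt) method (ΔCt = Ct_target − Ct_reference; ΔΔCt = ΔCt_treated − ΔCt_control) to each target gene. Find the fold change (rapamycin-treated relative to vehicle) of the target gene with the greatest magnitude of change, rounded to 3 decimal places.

PAX11: ΔΔCt = (27.10−18.26) − (28.66−18.01) = 8.84 − 10.65 = -1.81; fold change = 2^1.81 = 3.506
HIF1: ΔΔCt = (23.79−18.26) − (23.87−18.01) = 5.53 − 5.86 = -0.33; fold change = 2^0.33 = 1.257
PAX7: ΔΔCt = (30.94−18.26) − (27.50−18.01) = 12.68 − 9.49 = 3.19; fold change = 2^-3.19 = 0.110
BAX1: ΔΔCt = (22.03−18.26) − (24.70−18.01) = 3.77 − 6.69 = -2.92; fold change = 2^2.92 = 7.568
PAX7 has the largest |ΔΔCt| = 3.19.

0.110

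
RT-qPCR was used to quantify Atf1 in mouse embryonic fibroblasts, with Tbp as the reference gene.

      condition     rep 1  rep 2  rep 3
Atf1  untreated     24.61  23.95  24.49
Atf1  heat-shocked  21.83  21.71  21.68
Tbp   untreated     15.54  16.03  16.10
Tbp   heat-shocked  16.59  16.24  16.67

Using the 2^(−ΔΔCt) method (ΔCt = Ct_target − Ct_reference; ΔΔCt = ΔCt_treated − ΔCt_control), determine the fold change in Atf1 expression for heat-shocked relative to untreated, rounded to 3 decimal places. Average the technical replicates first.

Mean Ct: Atf1 untreated 24.350; Atf1 heat-shocked 21.740; Tbp untreated 15.890; Tbp heat-shocked 16.500
ΔCt(untreated) = 24.350 − 15.890 = 8.460
ΔCt(heat-shocked) = 21.740 − 16.500 = 5.240
ΔΔCt = 5.240 − 8.460 = -3.220
Fold change = 2^(−(-3.220)) = 2^3.220 = 9.3179

9.318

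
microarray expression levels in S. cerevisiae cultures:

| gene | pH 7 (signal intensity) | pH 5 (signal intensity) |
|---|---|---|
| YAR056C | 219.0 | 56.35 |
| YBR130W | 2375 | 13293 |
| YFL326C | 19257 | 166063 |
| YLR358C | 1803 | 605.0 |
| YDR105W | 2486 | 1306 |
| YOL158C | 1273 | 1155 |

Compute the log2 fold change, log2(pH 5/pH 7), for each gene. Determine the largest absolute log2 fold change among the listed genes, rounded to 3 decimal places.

3.108

log2(56.35/219.0) = -1.958  (YAR056C)
log2(13293/2375) = 2.485  (YBR130W)
log2(166063/19257) = 3.108  (YFL326C)
log2(605.0/1803) = -1.575  (YLR358C)
log2(1306/2486) = -0.929  (YDR105W)
log2(1155/1273) = -0.140  (YOL158C)
The largest magnitude belongs to YFL326C.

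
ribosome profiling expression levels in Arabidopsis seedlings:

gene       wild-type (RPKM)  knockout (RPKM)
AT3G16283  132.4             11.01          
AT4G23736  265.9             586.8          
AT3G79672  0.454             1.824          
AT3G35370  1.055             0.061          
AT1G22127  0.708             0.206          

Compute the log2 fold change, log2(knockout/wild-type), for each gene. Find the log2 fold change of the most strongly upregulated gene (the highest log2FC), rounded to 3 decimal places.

2.006

log2(11.01/132.4) = -3.588  (AT3G16283)
log2(586.8/265.9) = 1.142  (AT4G23736)
log2(1.824/0.454) = 2.006  (AT3G79672)
log2(0.061/1.055) = -4.112  (AT3G35370)
log2(0.206/0.708) = -1.781  (AT1G22127)
AT3G79672 is most strongly upregulated.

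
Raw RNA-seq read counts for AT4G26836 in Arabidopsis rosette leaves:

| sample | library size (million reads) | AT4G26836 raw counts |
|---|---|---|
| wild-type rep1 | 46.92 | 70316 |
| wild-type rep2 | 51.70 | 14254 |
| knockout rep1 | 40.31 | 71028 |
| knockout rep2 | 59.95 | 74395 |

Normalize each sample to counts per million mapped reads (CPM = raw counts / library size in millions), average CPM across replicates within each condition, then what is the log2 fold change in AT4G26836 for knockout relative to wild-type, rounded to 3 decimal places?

CPM(wild-type rep1) = 70316 / 46.92 = 1498.6360
CPM(wild-type rep2) = 14254 / 51.70 = 275.7060
CPM(knockout rep1) = 71028 / 40.31 = 1762.0442
CPM(knockout rep2) = 74395 / 59.95 = 1240.9508
mean CPM(wild-type) = 887.1710; mean CPM(knockout) = 1501.4975
Fold change = 1501.4975 / 887.1710 = 1.69246
log2(1.69246) = 0.7591

0.759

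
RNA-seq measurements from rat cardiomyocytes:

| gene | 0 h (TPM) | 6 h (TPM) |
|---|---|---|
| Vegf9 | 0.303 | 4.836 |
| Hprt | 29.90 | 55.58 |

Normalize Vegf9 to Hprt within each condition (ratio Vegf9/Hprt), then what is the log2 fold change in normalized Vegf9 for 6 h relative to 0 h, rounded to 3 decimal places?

Vegf9/Hprt (0 h) = 0.303 / 29.90 = 0.010134
Vegf9/Hprt (6 h) = 4.836 / 55.58 = 0.08701
Fold change = 0.08701 / 0.010134 = 8.5861
log2(8.5861) = 3.1020

3.102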